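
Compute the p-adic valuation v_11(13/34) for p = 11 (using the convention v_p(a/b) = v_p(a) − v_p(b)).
v_11(13/34) = 0

Factor powers of 11 from the numerator and denominator of the reduced fraction: 13 = 11^0 · 13 and 34 = 11^0 · 34. Apply v_p(a/b) = v_p(a) − v_p(b): v_11(13/34) = 0 − 0 = 0.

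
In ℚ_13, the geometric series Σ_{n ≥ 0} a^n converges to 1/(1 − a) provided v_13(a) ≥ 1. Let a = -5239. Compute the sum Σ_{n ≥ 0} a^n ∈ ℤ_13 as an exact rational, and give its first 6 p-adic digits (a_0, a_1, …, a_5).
Σ a^n = 1/(1 − a) = 1/5240;  first 6 digits = (1, 0, 8, 10, 11, 8)

v_13(a) = 2 ≥ 1, so the series converges in ℤ_13 to 1/(1 − a) = 1/(1 − (-5239)) = 1/5240. Expand this rational in ℤ_13: compute digits iteratively via d_i = x_i mod 13, x_{i+1} = (x_i − d_i)/13. The first 6 digits are (1, 0, 8, 10, 11, 8).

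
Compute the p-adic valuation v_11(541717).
v_11(541717) = 4

v_11(n) is the largest exponent k such that 11^k divides n. Factor out: 541717 = 11^4 · 37. (Sign doesn't affect v_p.) So v_11(541717) = 4.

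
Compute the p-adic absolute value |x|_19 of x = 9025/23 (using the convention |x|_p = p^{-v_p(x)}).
|9025/23|_19 = 1/361

Step 1 — compute v_19(x) by factoring powers of 19 out of the numerator and denominator: v_19(9025/23) = 2. Step 2 — apply |x|_p = p^{-v_p(x)} = 19^{-2} = 1/361.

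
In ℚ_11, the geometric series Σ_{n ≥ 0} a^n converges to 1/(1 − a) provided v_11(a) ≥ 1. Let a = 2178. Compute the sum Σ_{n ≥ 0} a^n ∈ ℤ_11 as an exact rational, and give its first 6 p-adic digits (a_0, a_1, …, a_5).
Σ a^n = 1/(1 − a) = -1/2177;  first 6 digits = (1, 0, 7, 1, 5, 7)

v_11(a) = 2 ≥ 1, so the series converges in ℤ_11 to 1/(1 − a) = 1/(1 − 2178) = -1/2177. Expand this rational in ℤ_11: compute digits iteratively via d_i = x_i mod 11, x_{i+1} = (x_i − d_i)/11. The first 6 digits are (1, 0, 7, 1, 5, 7).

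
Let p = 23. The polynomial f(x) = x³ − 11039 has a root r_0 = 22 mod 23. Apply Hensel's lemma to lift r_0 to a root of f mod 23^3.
r_2 = 4208 (mod 12167)

Hensel: r_{i+1} = r_i − f(r_i)/f′(r_i) mod 23^{i+2}, where f′(x) = 3x². Iterate:
  r_0 = 22 (mod 23)
  r_1 = 505 (mod 529)
  r_2 = 4208 (mod 12167)
Final: r = 4208 with f(r) ≡ 0 mod 23^3.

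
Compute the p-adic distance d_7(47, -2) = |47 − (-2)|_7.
d_7(47, -2) = 1/49

Step 1 — x − y = 47 − (-2) = 49. Step 2 — v_7(49) = 2 (factor: 49 = (7^2 · 1); the sign does not affect v_p). Step 3 — |x − y|_7 = 7^{-2} = 1/49.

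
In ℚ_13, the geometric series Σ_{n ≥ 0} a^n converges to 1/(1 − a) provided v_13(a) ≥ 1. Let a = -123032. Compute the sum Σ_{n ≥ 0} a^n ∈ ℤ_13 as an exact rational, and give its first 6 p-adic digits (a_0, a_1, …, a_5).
Σ a^n = 1/(1 − a) = 1/123033;  first 6 digits = (1, 0, 0, 9, 8, 12)

v_13(a) = 3 ≥ 1, so the series converges in ℤ_13 to 1/(1 − a) = 1/(1 − (-123032)) = 1/123033. Expand this rational in ℤ_13: compute digits iteratively via d_i = x_i mod 13, x_{i+1} = (x_i − d_i)/13. The first 6 digits are (1, 0, 0, 9, 8, 12).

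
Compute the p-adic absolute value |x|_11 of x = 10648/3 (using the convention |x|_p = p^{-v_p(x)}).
|10648/3|_11 = 1/1331

Step 1 — compute v_11(x) by factoring powers of 11 out of the numerator and denominator: v_11(10648/3) = 3. Step 2 — apply |x|_p = p^{-v_p(x)} = 11^{-3} = 1/1331.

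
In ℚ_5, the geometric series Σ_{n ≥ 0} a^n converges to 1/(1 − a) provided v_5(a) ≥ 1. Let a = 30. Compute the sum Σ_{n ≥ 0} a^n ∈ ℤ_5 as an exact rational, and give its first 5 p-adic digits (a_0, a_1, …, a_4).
Σ a^n = 1/(1 − a) = -1/29;  first 5 digits = (1, 1, 2, 3, 0)

v_5(a) = 1 ≥ 1, so the series converges in ℤ_5 to 1/(1 − a) = 1/(1 − 30) = -1/29. Expand this rational in ℤ_5: compute digits iteratively via d_i = x_i mod 5, x_{i+1} = (x_i − d_i)/5. The first 5 digits are (1, 1, 2, 3, 0).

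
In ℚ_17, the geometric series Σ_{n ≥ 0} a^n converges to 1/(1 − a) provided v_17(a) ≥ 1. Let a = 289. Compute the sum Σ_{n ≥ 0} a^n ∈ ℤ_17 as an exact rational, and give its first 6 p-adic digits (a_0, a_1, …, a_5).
Σ a^n = 1/(1 − a) = -1/288;  first 6 digits = (1, 0, 1, 0, 1, 0)

v_17(a) = 2 ≥ 1, so the series converges in ℤ_17 to 1/(1 − a) = 1/(1 − 289) = -1/288. Expand this rational in ℤ_17: compute digits iteratively via d_i = x_i mod 17, x_{i+1} = (x_i − d_i)/17. The first 6 digits are (1, 0, 1, 0, 1, 0).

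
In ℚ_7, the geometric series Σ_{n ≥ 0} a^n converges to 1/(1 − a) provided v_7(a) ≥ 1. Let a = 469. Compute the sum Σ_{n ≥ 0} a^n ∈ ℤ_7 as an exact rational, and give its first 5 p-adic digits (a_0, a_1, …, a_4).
Σ a^n = 1/(1 − a) = -1/468;  first 5 digits = (1, 4, 4, 6, 4)

v_7(a) = 1 ≥ 1, so the series converges in ℤ_7 to 1/(1 − a) = 1/(1 − 469) = -1/468. Expand this rational in ℤ_7: compute digits iteratively via d_i = x_i mod 7, x_{i+1} = (x_i − d_i)/7. The first 5 digits are (1, 4, 4, 6, 4).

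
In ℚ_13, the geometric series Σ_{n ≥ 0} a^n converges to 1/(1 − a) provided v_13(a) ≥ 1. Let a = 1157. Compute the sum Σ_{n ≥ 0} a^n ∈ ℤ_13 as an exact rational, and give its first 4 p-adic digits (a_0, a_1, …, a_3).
Σ a^n = 1/(1 − a) = -1/1156;  first 4 digits = (1, 11, 10, 3)

v_13(a) = 1 ≥ 1, so the series converges in ℤ_13 to 1/(1 − a) = 1/(1 − 1157) = -1/1156. Expand this rational in ℤ_13: compute digits iteratively via d_i = x_i mod 13, x_{i+1} = (x_i − d_i)/13. The first 4 digits are (1, 11, 10, 3).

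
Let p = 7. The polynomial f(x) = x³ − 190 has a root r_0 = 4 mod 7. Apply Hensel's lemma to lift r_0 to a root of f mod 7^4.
r_3 = 1054 (mod 2401)

Hensel: r_{i+1} = r_i − f(r_i)/f′(r_i) mod 7^{i+2}, where f′(x) = 3x². Iterate:
  r_0 = 4 (mod 7)
  r_1 = 25 (mod 49)
  r_2 = 25 (mod 343)
  r_3 = 1054 (mod 2401)
Final: r = 1054 with f(r) ≡ 0 mod 7^4.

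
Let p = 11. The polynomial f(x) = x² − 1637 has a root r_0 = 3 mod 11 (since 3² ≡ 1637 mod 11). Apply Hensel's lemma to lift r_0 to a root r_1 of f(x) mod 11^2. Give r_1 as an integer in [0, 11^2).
r_1 = 113 (mod 121)

Hensel's recurrence: r_{i+1} = r_i − f(r_i)·(f′(r_i))^{-1} mod 11^{i+2}, with f′(x) = 2x. Iterate:
  r_0 = 3 (mod 11)
  r_1 = 113 (mod 121)
Final: r_1 = 113, and one checks f(r_1) ≡ 0 mod 11^2.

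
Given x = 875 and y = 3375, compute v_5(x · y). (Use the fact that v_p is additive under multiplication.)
v_5(2953125) = 6

v_p(x) = 3 (factor: 875 = 5^3 · 7); v_p(y) = 3 (factor: 3375 = 5^3 · 27). Additivity: v_p(xy) = v_p(x) + v_p(y) = 3 + 3 = 6. (Direct check: xy = 2953125 = 5^6 · (189).)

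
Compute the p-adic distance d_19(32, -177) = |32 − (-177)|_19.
d_19(32, -177) = 1/19

Step 1 — x − y = 32 − (-177) = 209. Step 2 — v_19(209) = 1 (factor: 209 = (19^1 · 11); the sign does not affect v_p). Step 3 — |x − y|_19 = 19^{-1} = 1/19.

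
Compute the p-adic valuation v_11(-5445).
v_11(-5445) = 2

v_11(n) is the largest exponent k such that 11^k divides n. Factor out: -5445 = -11^2 · 45. (Sign doesn't affect v_p.) So v_11(-5445) = 2.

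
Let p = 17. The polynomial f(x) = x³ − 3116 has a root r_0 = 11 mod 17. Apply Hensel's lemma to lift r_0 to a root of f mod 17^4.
r_3 = 81084 (mod 83521)

Hensel: r_{i+1} = r_i − f(r_i)/f′(r_i) mod 17^{i+2}, where f′(x) = 3x². Iterate:
  r_0 = 11 (mod 17)
  r_1 = 164 (mod 289)
  r_2 = 2476 (mod 4913)
  r_3 = 81084 (mod 83521)
Final: r = 81084 with f(r) ≡ 0 mod 17^4.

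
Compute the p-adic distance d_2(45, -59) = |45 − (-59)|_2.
d_2(45, -59) = 1/8

Step 1 — x − y = 45 − (-59) = 104. Step 2 — v_2(104) = 3 (factor: 104 = (2^3 · 13); the sign does not affect v_p). Step 3 — |x − y|_2 = 2^{-3} = 1/8.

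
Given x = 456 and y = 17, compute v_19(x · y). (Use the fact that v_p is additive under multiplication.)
v_19(7752) = 1

v_p(x) = 1 (factor: 456 = 19^1 · 24); v_p(y) = 0 (factor: 17 = 19^0 · 17). Additivity: v_p(xy) = v_p(x) + v_p(y) = 1 + 0 = 1. (Direct check: xy = 7752 = 19^1 · (408).)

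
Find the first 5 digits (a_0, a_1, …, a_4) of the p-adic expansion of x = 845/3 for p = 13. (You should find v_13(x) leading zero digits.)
(a_0, …, a_4) = (0, 0, 6, 4, 4)

v_13(845/3) = 2, so a_0 = ... = a_1 = 0. Factor out: x = 13^2 · u with u = 5/3 a unit in ℤ_13. Expand u iteratively via a_{v+i} = u_i mod 13, u_{i+1} = (u_i − a_{v+i})/13:
  u_0 = 5/3;  a_2 = 6;  u_1 = (u_0 − 6)/13 = -1/3
  u_1 = -1/3;  a_3 = 4;  u_2 = (u_1 − 4)/13 = -1/3
  u_2 = -1/3;  a_4 = 4;  u_3 = (u_2 − 4)/13 = -1/3
Digits: (0, 0, 6, 4, 4).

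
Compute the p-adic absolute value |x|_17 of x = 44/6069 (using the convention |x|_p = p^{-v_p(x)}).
|44/6069|_17 = 289

Step 1 — compute v_17(x) by factoring powers of 17 out of the numerator and denominator: v_17(44/6069) = -2. Step 2 — apply |x|_p = p^{-v_p(x)} = 17^{2} = 289.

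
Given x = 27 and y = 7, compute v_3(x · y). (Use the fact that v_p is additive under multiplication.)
v_3(189) = 3

v_p(x) = 3 (factor: 27 = 3^3 · 1); v_p(y) = 0 (factor: 7 = 3^0 · 7). Additivity: v_p(xy) = v_p(x) + v_p(y) = 3 + 0 = 3. (Direct check: xy = 189 = 3^3 · (7).)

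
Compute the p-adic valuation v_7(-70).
v_7(-70) = 1

v_7(n) is the largest exponent k such that 7^k divides n. Factor out: -70 = -7^1 · 10. (Sign doesn't affect v_p.) So v_7(-70) = 1.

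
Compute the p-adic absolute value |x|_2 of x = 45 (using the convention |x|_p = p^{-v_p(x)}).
|45|_2 = 1

Step 1 — compute v_2(x) by factoring powers of 2 out of the numerator and denominator: v_2(45) = 0. Step 2 — apply |x|_p = p^{-v_p(x)} = 2^{0} = 1.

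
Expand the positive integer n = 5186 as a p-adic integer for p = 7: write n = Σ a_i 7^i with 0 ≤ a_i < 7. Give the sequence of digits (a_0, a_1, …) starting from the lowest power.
(a_0, a_1, …) = (6, 5, 0, 1, 2)

Repeated division by 7 gives the digits low-to-high: 5186 = 6 + 5·7^1 + 1·7^3 + 2·7^4. Digit sequence: (6, 5, 0, 1, 2).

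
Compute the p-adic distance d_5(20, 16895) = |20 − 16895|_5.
d_5(20, 16895) = 1/625

Step 1 — x − y = 20 − 16895 = -16875. Step 2 — v_5(-16875) = 4 (factor: -16875 = −(5^4 · 27); the sign does not affect v_p). Step 3 — |x − y|_5 = 5^{-4} = 1/625.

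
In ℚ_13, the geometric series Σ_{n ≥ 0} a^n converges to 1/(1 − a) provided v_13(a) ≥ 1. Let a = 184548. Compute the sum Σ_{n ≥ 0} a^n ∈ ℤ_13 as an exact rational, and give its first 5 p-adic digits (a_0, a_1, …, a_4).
Σ a^n = 1/(1 − a) = -1/184547;  first 5 digits = (1, 0, 0, 6, 6)

v_13(a) = 3 ≥ 1, so the series converges in ℤ_13 to 1/(1 − a) = 1/(1 − 184548) = -1/184547. Expand this rational in ℤ_13: compute digits iteratively via d_i = x_i mod 13, x_{i+1} = (x_i − d_i)/13. The first 5 digits are (1, 0, 0, 6, 6).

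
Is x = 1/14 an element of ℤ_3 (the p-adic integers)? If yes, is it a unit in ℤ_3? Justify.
x ∈ ℤ_3^× (unit); v_3(x) = 0

ℤ_3 = {x ∈ ℚ_3 : v_3(x) ≥ 0} and ℤ_3^× = {x ∈ ℤ_3 : v_3(x) = 0}. Here v_3(1/14) = v_3(num) − v_3(den) = 0; compare against these criteria.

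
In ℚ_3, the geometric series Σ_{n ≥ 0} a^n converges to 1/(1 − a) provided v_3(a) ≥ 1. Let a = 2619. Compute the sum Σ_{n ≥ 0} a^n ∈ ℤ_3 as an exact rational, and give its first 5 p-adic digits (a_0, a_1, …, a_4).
Σ a^n = 1/(1 − a) = -1/2618;  first 5 digits = (1, 0, 0, 1, 2)

v_3(a) = 3 ≥ 1, so the series converges in ℤ_3 to 1/(1 − a) = 1/(1 − 2619) = -1/2618. Expand this rational in ℤ_3: compute digits iteratively via d_i = x_i mod 3, x_{i+1} = (x_i − d_i)/3. The first 5 digits are (1, 0, 0, 1, 2).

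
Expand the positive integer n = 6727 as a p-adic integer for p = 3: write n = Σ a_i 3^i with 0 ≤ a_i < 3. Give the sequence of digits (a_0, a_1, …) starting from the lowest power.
(a_0, a_1, …) = (1, 1, 0, 0, 2, 0, 0, 0, 1)

Repeated division by 3 gives the digits low-to-high: 6727 = 1 + 1·3^1 + 2·3^4 + 1·3^8. Digit sequence: (1, 1, 0, 0, 2, 0, 0, 0, 1).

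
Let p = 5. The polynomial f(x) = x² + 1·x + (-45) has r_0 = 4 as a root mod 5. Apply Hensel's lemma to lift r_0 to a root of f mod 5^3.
r_2 = 104 (mod 125)

Hensel: r_{i+1} = r_i − f(r_i)·(f′(r_i))^{-1} mod 5^{i+2}, f′(x) = 2x + 1. Iterate:
  r_0 = 4 (mod 5)
  r_1 = 4 (mod 25)
  r_2 = 104 (mod 125)
Final: r = 104 satisfies f(r) ≡ 0 mod 5^3.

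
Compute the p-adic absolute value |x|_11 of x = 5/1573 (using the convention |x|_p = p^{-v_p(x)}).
|5/1573|_11 = 121

Step 1 — compute v_11(x) by factoring powers of 11 out of the numerator and denominator: v_11(5/1573) = -2. Step 2 — apply |x|_p = p^{-v_p(x)} = 11^{2} = 121.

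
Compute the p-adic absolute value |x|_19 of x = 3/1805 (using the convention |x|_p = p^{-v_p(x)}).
|3/1805|_19 = 361

Step 1 — compute v_19(x) by factoring powers of 19 out of the numerator and denominator: v_19(3/1805) = -2. Step 2 — apply |x|_p = p^{-v_p(x)} = 19^{2} = 361.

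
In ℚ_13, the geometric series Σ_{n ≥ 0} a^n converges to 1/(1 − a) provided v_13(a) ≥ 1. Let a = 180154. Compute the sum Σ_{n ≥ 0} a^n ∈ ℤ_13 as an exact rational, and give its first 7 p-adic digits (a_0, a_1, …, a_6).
Σ a^n = 1/(1 − a) = -1/180153;  first 7 digits = (1, 0, 0, 4, 6, 0, 3)

v_13(a) = 3 ≥ 1, so the series converges in ℤ_13 to 1/(1 − a) = 1/(1 − 180154) = -1/180153. Expand this rational in ℤ_13: compute digits iteratively via d_i = x_i mod 13, x_{i+1} = (x_i − d_i)/13. The first 7 digits are (1, 0, 0, 4, 6, 0, 3).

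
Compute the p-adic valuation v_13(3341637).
v_13(3341637) = 5

v_13(n) is the largest exponent k such that 13^k divides n. Factor out: 3341637 = 13^5 · 9. (Sign doesn't affect v_p.) So v_13(3341637) = 5.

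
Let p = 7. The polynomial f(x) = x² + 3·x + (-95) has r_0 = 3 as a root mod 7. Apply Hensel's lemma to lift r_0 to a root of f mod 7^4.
r_3 = 1438 (mod 2401)

Hensel: r_{i+1} = r_i − f(r_i)·(f′(r_i))^{-1} mod 7^{i+2}, f′(x) = 2x + 3. Iterate:
  r_0 = 3 (mod 7)
  r_1 = 17 (mod 49)
  r_2 = 66 (mod 343)
  r_3 = 1438 (mod 2401)
Final: r = 1438 satisfies f(r) ≡ 0 mod 7^4.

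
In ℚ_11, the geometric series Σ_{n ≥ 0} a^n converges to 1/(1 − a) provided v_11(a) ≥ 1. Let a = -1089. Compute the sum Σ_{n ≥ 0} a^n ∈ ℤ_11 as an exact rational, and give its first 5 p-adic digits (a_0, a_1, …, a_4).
Σ a^n = 1/(1 − a) = 1/1090;  first 5 digits = (1, 0, 2, 10, 3)

v_11(a) = 2 ≥ 1, so the series converges in ℤ_11 to 1/(1 − a) = 1/(1 − (-1089)) = 1/1090. Expand this rational in ℤ_11: compute digits iteratively via d_i = x_i mod 11, x_{i+1} = (x_i − d_i)/11. The first 5 digits are (1, 0, 2, 10, 3).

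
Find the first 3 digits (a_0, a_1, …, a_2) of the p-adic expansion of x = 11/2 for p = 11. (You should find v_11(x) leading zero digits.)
(a_0, …, a_2) = (0, 6, 5)

v_11(11/2) = 1, so a_0 = ... = a_0 = 0. Factor out: x = 11^1 · u with u = 1/2 a unit in ℤ_11. Expand u iteratively via a_{v+i} = u_i mod 11, u_{i+1} = (u_i − a_{v+i})/11:
  u_0 = 1/2;  a_1 = 6;  u_1 = (u_0 − 6)/11 = -1/2
  u_1 = -1/2;  a_2 = 5;  u_2 = (u_1 − 5)/11 = -1/2
Digits: (0, 6, 5).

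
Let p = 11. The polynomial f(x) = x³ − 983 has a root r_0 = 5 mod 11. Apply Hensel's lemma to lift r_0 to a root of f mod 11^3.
r_2 = 423 (mod 1331)

Hensel: r_{i+1} = r_i − f(r_i)/f′(r_i) mod 11^{i+2}, where f′(x) = 3x². Iterate:
  r_0 = 5 (mod 11)
  r_1 = 60 (mod 121)
  r_2 = 423 (mod 1331)
Final: r = 423 with f(r) ≡ 0 mod 11^3.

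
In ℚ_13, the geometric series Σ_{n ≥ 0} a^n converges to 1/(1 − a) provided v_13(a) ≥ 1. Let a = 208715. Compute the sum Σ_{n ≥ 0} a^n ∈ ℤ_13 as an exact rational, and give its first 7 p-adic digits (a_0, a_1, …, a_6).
Σ a^n = 1/(1 − a) = -1/208714;  first 7 digits = (1, 0, 0, 4, 7, 0, 3)

v_13(a) = 3 ≥ 1, so the series converges in ℤ_13 to 1/(1 − a) = 1/(1 − 208715) = -1/208714. Expand this rational in ℤ_13: compute digits iteratively via d_i = x_i mod 13, x_{i+1} = (x_i − d_i)/13. The first 7 digits are (1, 0, 0, 4, 7, 0, 3).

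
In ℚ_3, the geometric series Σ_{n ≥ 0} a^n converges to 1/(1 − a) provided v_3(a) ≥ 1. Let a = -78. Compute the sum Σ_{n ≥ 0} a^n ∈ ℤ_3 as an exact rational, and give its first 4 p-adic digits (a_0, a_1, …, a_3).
Σ a^n = 1/(1 − a) = 1/79;  first 4 digits = (1, 1, 1, 1)

v_3(a) = 1 ≥ 1, so the series converges in ℤ_3 to 1/(1 − a) = 1/(1 − (-78)) = 1/79. Expand this rational in ℤ_3: compute digits iteratively via d_i = x_i mod 3, x_{i+1} = (x_i − d_i)/3. The first 4 digits are (1, 1, 1, 1).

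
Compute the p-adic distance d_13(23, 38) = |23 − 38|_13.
d_13(23, 38) = 1

Step 1 — x − y = 23 − 38 = -15. Step 2 — v_13(-15) = 0 (factor: -15 = −(13^0 · 15); the sign does not affect v_p). Step 3 — |x − y|_13 = 13^{0} = 1.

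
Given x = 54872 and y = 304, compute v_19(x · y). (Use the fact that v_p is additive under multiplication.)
v_19(16681088) = 4

v_p(x) = 3 (factor: 54872 = 19^3 · 8); v_p(y) = 1 (factor: 304 = 19^1 · 16). Additivity: v_p(xy) = v_p(x) + v_p(y) = 3 + 1 = 4. (Direct check: xy = 16681088 = 19^4 · (128).)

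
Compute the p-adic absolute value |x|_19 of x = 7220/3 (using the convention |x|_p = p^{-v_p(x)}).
|7220/3|_19 = 1/361

Step 1 — compute v_19(x) by factoring powers of 19 out of the numerator and denominator: v_19(7220/3) = 2. Step 2 — apply |x|_p = p^{-v_p(x)} = 19^{-2} = 1/361.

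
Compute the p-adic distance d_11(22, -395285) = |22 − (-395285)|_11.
d_11(22, -395285) = 1/14641

Step 1 — x − y = 22 − (-395285) = 395307. Step 2 — v_11(395307) = 4 (factor: 395307 = (11^4 · 27); the sign does not affect v_p). Step 3 — |x − y|_11 = 11^{-4} = 1/14641.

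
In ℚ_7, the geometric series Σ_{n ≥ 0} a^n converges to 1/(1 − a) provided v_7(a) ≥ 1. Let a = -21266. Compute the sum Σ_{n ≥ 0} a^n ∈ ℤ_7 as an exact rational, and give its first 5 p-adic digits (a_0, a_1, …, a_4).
Σ a^n = 1/(1 − a) = 1/21267;  first 5 digits = (1, 0, 0, 1, 5)

v_7(a) = 3 ≥ 1, so the series converges in ℤ_7 to 1/(1 − a) = 1/(1 − (-21266)) = 1/21267. Expand this rational in ℤ_7: compute digits iteratively via d_i = x_i mod 7, x_{i+1} = (x_i − d_i)/7. The first 5 digits are (1, 0, 0, 1, 5).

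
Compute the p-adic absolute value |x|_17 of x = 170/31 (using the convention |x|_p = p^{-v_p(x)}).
|170/31|_17 = 1/17

Step 1 — compute v_17(x) by factoring powers of 17 out of the numerator and denominator: v_17(170/31) = 1. Step 2 — apply |x|_p = p^{-v_p(x)} = 17^{-1} = 1/17.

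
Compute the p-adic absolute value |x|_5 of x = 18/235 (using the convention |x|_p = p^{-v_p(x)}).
|18/235|_5 = 5

Step 1 — compute v_5(x) by factoring powers of 5 out of the numerator and denominator: v_5(18/235) = -1. Step 2 — apply |x|_p = p^{-v_p(x)} = 5^{1} = 5.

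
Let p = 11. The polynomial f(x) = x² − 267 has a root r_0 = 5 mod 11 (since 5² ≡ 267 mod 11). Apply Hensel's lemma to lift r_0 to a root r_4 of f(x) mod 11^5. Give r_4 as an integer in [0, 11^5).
r_4 = 26383 (mod 161051)

Hensel's recurrence: r_{i+1} = r_i − f(r_i)·(f′(r_i))^{-1} mod 11^{i+2}, with f′(x) = 2x. Iterate:
  r_0 = 5 (mod 11)
  r_1 = 5 (mod 121)
  r_2 = 1094 (mod 1331)
  r_3 = 11742 (mod 14641)
  r_4 = 26383 (mod 161051)
Final: r_4 = 26383, and one checks f(r_4) ≡ 0 mod 11^5.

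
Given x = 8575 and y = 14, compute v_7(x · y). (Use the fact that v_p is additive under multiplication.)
v_7(120050) = 4

v_p(x) = 3 (factor: 8575 = 7^3 · 25); v_p(y) = 1 (factor: 14 = 7^1 · 2). Additivity: v_p(xy) = v_p(x) + v_p(y) = 3 + 1 = 4. (Direct check: xy = 120050 = 7^4 · (50).)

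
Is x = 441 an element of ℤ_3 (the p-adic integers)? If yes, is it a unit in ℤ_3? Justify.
x ∈ ℤ_3 but not a unit; v_3(x) = 2 > 0

ℤ_3 = {x ∈ ℚ_3 : v_3(x) ≥ 0} and ℤ_3^× = {x ∈ ℤ_3 : v_3(x) = 0}. Here v_3(441) = v_3(num) − v_3(den) = 2; compare against these criteria.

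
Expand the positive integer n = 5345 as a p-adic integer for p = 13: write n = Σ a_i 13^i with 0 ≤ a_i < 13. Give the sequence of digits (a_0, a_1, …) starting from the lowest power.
(a_0, a_1, …) = (2, 8, 5, 2)

Repeated division by 13 gives the digits low-to-high: 5345 = 2 + 8·13^1 + 5·13^2 + 2·13^3. Digit sequence: (2, 8, 5, 2).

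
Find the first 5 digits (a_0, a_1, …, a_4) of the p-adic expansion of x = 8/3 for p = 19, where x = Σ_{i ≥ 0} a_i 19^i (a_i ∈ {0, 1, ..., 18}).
(a_0, …, a_4) = (9, 6, 6, 6, 6)

v_19(8/3) = 0 (numerator and denominator both coprime to 19), so x ∈ ℤ_19^×. Compute digits iteratively via a_i = x_i mod 19, x_{i+1} = (x_i − a_i)/19, with x_0 = x:
  x_0 = 8/3;  a_0 = 9;  x_1 = (x_0 − 9)/19 = -1/3
  x_1 = -1/3;  a_1 = 6;  x_2 = (x_1 − 6)/19 = -1/3
  x_2 = -1/3;  a_2 = 6;  x_3 = (x_2 − 6)/19 = -1/3
  x_3 = -1/3;  a_3 = 6;  x_4 = (x_3 − 6)/19 = -1/3
  x_4 = -1/3;  a_4 = 6;  x_5 = (x_4 − 6)/19 = -1/3
Digits: (9, 6, 6, 6, 6).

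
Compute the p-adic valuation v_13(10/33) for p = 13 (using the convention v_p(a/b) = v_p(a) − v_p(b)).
v_13(10/33) = 0

Factor powers of 13 from the numerator and denominator of the reduced fraction: 10 = 13^0 · 10 and 33 = 13^0 · 33. Apply v_p(a/b) = v_p(a) − v_p(b): v_13(10/33) = 0 − 0 = 0.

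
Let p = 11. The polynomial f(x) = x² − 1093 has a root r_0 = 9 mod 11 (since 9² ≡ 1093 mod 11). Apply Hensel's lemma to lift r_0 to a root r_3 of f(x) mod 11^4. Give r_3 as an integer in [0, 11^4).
r_3 = 3386 (mod 14641)

Hensel's recurrence: r_{i+1} = r_i − f(r_i)·(f′(r_i))^{-1} mod 11^{i+2}, with f′(x) = 2x. Iterate:
  r_0 = 9 (mod 11)
  r_1 = 119 (mod 121)
  r_2 = 724 (mod 1331)
  r_3 = 3386 (mod 14641)
Final: r_3 = 3386, and one checks f(r_3) ≡ 0 mod 11^4.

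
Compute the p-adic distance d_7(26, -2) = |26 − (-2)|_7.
d_7(26, -2) = 1/7

Step 1 — x − y = 26 − (-2) = 28. Step 2 — v_7(28) = 1 (factor: 28 = (7^1 · 4); the sign does not affect v_p). Step 3 — |x − y|_7 = 7^{-1} = 1/7.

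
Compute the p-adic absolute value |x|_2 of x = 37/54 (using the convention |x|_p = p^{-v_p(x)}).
|37/54|_2 = 2

Step 1 — compute v_2(x) by factoring powers of 2 out of the numerator and denominator: v_2(37/54) = -1. Step 2 — apply |x|_p = p^{-v_p(x)} = 2^{1} = 2.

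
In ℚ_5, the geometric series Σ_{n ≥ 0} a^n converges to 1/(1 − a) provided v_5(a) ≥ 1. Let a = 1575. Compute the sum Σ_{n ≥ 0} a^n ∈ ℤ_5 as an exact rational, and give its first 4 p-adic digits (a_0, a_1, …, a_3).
Σ a^n = 1/(1 − a) = -1/1574;  first 4 digits = (1, 0, 3, 2)

v_5(a) = 2 ≥ 1, so the series converges in ℤ_5 to 1/(1 − a) = 1/(1 − 1575) = -1/1574. Expand this rational in ℤ_5: compute digits iteratively via d_i = x_i mod 5, x_{i+1} = (x_i − d_i)/5. The first 4 digits are (1, 0, 3, 2).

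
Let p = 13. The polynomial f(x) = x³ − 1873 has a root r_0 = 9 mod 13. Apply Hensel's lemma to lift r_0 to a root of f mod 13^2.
r_1 = 61 (mod 169)

Hensel: r_{i+1} = r_i − f(r_i)/f′(r_i) mod 13^{i+2}, where f′(x) = 3x². Iterate:
  r_0 = 9 (mod 13)
  r_1 = 61 (mod 169)
Final: r = 61 with f(r) ≡ 0 mod 13^2.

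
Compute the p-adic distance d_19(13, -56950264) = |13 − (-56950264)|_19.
d_19(13, -56950264) = 1/2476099

Step 1 — x − y = 13 − (-56950264) = 56950277. Step 2 — v_19(56950277) = 5 (factor: 56950277 = (19^5 · 23); the sign does not affect v_p). Step 3 — |x − y|_19 = 19^{-5} = 1/2476099.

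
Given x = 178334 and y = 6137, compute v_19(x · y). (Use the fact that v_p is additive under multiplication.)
v_19(1094435758) = 5

v_p(x) = 3 (factor: 178334 = 19^3 · 26); v_p(y) = 2 (factor: 6137 = 19^2 · 17). Additivity: v_p(xy) = v_p(x) + v_p(y) = 3 + 2 = 5. (Direct check: xy = 1094435758 = 19^5 · (442).)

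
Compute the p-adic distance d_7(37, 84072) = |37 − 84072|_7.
d_7(37, 84072) = 1/16807

Step 1 — x − y = 37 − 84072 = -84035. Step 2 — v_7(-84035) = 5 (factor: -84035 = −(7^5 · 5); the sign does not affect v_p). Step 3 — |x − y|_7 = 7^{-5} = 1/16807.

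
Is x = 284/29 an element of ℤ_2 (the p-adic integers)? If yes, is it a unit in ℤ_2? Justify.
x ∈ ℤ_2 but not a unit; v_2(x) = 2 > 0

ℤ_2 = {x ∈ ℚ_2 : v_2(x) ≥ 0} and ℤ_2^× = {x ∈ ℤ_2 : v_2(x) = 0}. Here v_2(284/29) = v_2(num) − v_2(den) = 2; compare against these criteria.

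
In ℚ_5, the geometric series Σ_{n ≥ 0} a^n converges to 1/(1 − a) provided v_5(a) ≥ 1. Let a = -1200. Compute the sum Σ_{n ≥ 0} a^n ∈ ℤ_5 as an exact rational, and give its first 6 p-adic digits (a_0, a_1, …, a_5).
Σ a^n = 1/(1 − a) = 1/1201;  first 6 digits = (1, 0, 2, 0, 2, 0)

v_5(a) = 2 ≥ 1, so the series converges in ℤ_5 to 1/(1 − a) = 1/(1 − (-1200)) = 1/1201. Expand this rational in ℤ_5: compute digits iteratively via d_i = x_i mod 5, x_{i+1} = (x_i − d_i)/5. The first 6 digits are (1, 0, 2, 0, 2, 0).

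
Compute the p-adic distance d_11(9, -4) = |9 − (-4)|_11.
d_11(9, -4) = 1

Step 1 — x − y = 9 − (-4) = 13. Step 2 — v_11(13) = 0 (factor: 13 = (11^0 · 13); the sign does not affect v_p). Step 3 — |x − y|_11 = 11^{0} = 1.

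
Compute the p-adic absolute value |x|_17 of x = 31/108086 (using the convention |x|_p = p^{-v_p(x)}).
|31/108086|_17 = 4913

Step 1 — compute v_17(x) by factoring powers of 17 out of the numerator and denominator: v_17(31/108086) = -3. Step 2 — apply |x|_p = p^{-v_p(x)} = 17^{3} = 4913.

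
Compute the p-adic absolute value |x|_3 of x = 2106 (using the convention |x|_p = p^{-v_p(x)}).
|2106|_3 = 1/81

Step 1 — compute v_3(x) by factoring powers of 3 out of the numerator and denominator: v_3(2106) = 4. Step 2 — apply |x|_p = p^{-v_p(x)} = 3^{-4} = 1/81.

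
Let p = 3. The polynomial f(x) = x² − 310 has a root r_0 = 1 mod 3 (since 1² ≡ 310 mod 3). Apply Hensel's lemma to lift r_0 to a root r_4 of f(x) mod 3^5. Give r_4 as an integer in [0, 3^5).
r_4 = 124 (mod 243)

Hensel's recurrence: r_{i+1} = r_i − f(r_i)·(f′(r_i))^{-1} mod 3^{i+2}, with f′(x) = 2x. Iterate:
  r_0 = 1 (mod 3)
  r_1 = 7 (mod 9)
  r_2 = 16 (mod 27)
  r_3 = 43 (mod 81)
  r_4 = 124 (mod 243)
Final: r_4 = 124, and one checks f(r_4) ≡ 0 mod 3^5.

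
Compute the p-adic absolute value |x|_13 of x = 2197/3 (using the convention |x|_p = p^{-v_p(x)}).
|2197/3|_13 = 1/2197

Step 1 — compute v_13(x) by factoring powers of 13 out of the numerator and denominator: v_13(2197/3) = 3. Step 2 — apply |x|_p = p^{-v_p(x)} = 13^{-3} = 1/2197.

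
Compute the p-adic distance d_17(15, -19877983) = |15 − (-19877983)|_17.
d_17(15, -19877983) = 1/1419857

Step 1 — x − y = 15 − (-19877983) = 19877998. Step 2 — v_17(19877998) = 5 (factor: 19877998 = (17^5 · 14); the sign does not affect v_p). Step 3 — |x − y|_17 = 17^{-5} = 1/1419857.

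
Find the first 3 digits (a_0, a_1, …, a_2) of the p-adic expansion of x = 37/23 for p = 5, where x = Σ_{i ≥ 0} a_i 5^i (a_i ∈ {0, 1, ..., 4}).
(a_0, …, a_2) = (4, 3, 3)

v_5(37/23) = 0 (numerator and denominator both coprime to 5), so x ∈ ℤ_5^×. Compute digits iteratively via a_i = x_i mod 5, x_{i+1} = (x_i − a_i)/5, with x_0 = x:
  x_0 = 37/23;  a_0 = 4;  x_1 = (x_0 − 4)/5 = -11/23
  x_1 = -11/23;  a_1 = 3;  x_2 = (x_1 − 3)/5 = -16/23
  x_2 = -16/23;  a_2 = 3;  x_3 = (x_2 − 3)/5 = -17/23
Digits: (4, 3, 3).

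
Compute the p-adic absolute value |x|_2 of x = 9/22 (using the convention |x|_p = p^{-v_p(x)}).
|9/22|_2 = 2

Step 1 — compute v_2(x) by factoring powers of 2 out of the numerator and denominator: v_2(9/22) = -1. Step 2 — apply |x|_p = p^{-v_p(x)} = 2^{1} = 2.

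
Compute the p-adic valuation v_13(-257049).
v_13(-257049) = 4

v_13(n) is the largest exponent k such that 13^k divides n. Factor out: -257049 = -13^4 · 9. (Sign doesn't affect v_p.) So v_13(-257049) = 4.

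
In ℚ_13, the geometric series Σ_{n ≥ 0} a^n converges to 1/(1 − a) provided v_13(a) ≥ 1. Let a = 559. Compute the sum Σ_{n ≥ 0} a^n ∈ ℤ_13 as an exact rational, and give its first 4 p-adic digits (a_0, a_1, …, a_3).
Σ a^n = 1/(1 − a) = -1/558;  first 4 digits = (1, 4, 6, 11)

v_13(a) = 1 ≥ 1, so the series converges in ℤ_13 to 1/(1 − a) = 1/(1 − 559) = -1/558. Expand this rational in ℤ_13: compute digits iteratively via d_i = x_i mod 13, x_{i+1} = (x_i − d_i)/13. The first 4 digits are (1, 4, 6, 11).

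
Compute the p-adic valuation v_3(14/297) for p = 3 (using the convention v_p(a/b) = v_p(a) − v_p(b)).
v_3(14/297) = -3

Factor powers of 3 from the numerator and denominator of the reduced fraction: 14 = 3^0 · 14 and 297 = 3^3 · 11. Apply v_p(a/b) = v_p(a) − v_p(b): v_3(14/297) = 0 − 3 = -3.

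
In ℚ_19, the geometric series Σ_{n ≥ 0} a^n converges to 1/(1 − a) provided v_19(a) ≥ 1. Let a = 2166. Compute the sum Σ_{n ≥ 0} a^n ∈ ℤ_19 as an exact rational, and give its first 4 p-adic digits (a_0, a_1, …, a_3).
Σ a^n = 1/(1 − a) = -1/2165;  first 4 digits = (1, 0, 6, 0)

v_19(a) = 2 ≥ 1, so the series converges in ℤ_19 to 1/(1 − a) = 1/(1 − 2166) = -1/2165. Expand this rational in ℤ_19: compute digits iteratively via d_i = x_i mod 19, x_{i+1} = (x_i − d_i)/19. The first 4 digits are (1, 0, 6, 0).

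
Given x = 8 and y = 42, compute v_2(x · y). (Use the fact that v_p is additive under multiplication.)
v_2(336) = 4

v_p(x) = 3 (factor: 8 = 2^3 · 1); v_p(y) = 1 (factor: 42 = 2^1 · 21). Additivity: v_p(xy) = v_p(x) + v_p(y) = 3 + 1 = 4. (Direct check: xy = 336 = 2^4 · (21).)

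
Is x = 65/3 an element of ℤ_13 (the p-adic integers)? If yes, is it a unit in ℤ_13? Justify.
x ∈ ℤ_13 but not a unit; v_13(x) = 1 > 0

ℤ_13 = {x ∈ ℚ_13 : v_13(x) ≥ 0} and ℤ_13^× = {x ∈ ℤ_13 : v_13(x) = 0}. Here v_13(65/3) = v_13(num) − v_13(den) = 1; compare against these criteria.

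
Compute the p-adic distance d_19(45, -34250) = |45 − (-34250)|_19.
d_19(45, -34250) = 1/6859

Step 1 — x − y = 45 − (-34250) = 34295. Step 2 — v_19(34295) = 3 (factor: 34295 = (19^3 · 5); the sign does not affect v_p). Step 3 — |x − y|_19 = 19^{-3} = 1/6859.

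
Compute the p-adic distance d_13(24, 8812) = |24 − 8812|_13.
d_13(24, 8812) = 1/2197

Step 1 — x − y = 24 − 8812 = -8788. Step 2 — v_13(-8788) = 3 (factor: -8788 = −(13^3 · 4); the sign does not affect v_p). Step 3 — |x − y|_13 = 13^{-3} = 1/2197.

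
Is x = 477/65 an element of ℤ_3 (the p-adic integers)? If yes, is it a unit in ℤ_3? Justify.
x ∈ ℤ_3 but not a unit; v_3(x) = 2 > 0

ℤ_3 = {x ∈ ℚ_3 : v_3(x) ≥ 0} and ℤ_3^× = {x ∈ ℤ_3 : v_3(x) = 0}. Here v_3(477/65) = v_3(num) − v_3(den) = 2; compare against these criteria.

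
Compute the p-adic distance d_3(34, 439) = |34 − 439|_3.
d_3(34, 439) = 1/81

Step 1 — x − y = 34 − 439 = -405. Step 2 — v_3(-405) = 4 (factor: -405 = −(3^4 · 5); the sign does not affect v_p). Step 3 — |x − y|_3 = 3^{-4} = 1/81.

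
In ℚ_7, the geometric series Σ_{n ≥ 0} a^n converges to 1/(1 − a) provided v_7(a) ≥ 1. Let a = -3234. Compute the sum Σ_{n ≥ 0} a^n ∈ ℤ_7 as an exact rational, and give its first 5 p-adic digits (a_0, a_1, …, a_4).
Σ a^n = 1/(1 − a) = 1/3235;  first 5 digits = (1, 0, 4, 4, 0)

v_7(a) = 2 ≥ 1, so the series converges in ℤ_7 to 1/(1 − a) = 1/(1 − (-3234)) = 1/3235. Expand this rational in ℤ_7: compute digits iteratively via d_i = x_i mod 7, x_{i+1} = (x_i − d_i)/7. The first 5 digits are (1, 0, 4, 4, 0).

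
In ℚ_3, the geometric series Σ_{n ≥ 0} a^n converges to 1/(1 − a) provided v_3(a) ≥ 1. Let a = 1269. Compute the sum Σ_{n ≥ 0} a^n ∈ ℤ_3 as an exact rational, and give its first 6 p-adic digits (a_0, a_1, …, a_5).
Σ a^n = 1/(1 − a) = -1/1268;  first 6 digits = (1, 0, 0, 2, 0, 2)

v_3(a) = 3 ≥ 1, so the series converges in ℤ_3 to 1/(1 − a) = 1/(1 − 1269) = -1/1268. Expand this rational in ℤ_3: compute digits iteratively via d_i = x_i mod 3, x_{i+1} = (x_i − d_i)/3. The first 6 digits are (1, 0, 0, 2, 0, 2).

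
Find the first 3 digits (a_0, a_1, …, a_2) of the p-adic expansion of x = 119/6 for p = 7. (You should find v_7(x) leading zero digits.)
(a_0, …, a_2) = (0, 4, 1)

v_7(119/6) = 1, so a_0 = ... = a_0 = 0. Factor out: x = 7^1 · u with u = 17/6 a unit in ℤ_7. Expand u iteratively via a_{v+i} = u_i mod 7, u_{i+1} = (u_i − a_{v+i})/7:
  u_0 = 17/6;  a_1 = 4;  u_1 = (u_0 − 4)/7 = -1/6
  u_1 = -1/6;  a_2 = 1;  u_2 = (u_1 − 1)/7 = -1/6
Digits: (0, 4, 1).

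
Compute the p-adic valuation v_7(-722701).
v_7(-722701) = 5

v_7(n) is the largest exponent k such that 7^k divides n. Factor out: -722701 = -7^5 · 43. (Sign doesn't affect v_p.) So v_7(-722701) = 5.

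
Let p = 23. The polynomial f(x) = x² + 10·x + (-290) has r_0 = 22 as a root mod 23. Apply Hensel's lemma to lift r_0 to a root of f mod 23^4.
r_3 = 206677 (mod 279841)

Hensel: r_{i+1} = r_i − f(r_i)·(f′(r_i))^{-1} mod 23^{i+2}, f′(x) = 2x + 10. Iterate:
  r_0 = 22 (mod 23)
  r_1 = 367 (mod 529)
  r_2 = 12005 (mod 12167)
  r_3 = 206677 (mod 279841)
Final: r = 206677 satisfies f(r) ≡ 0 mod 23^4.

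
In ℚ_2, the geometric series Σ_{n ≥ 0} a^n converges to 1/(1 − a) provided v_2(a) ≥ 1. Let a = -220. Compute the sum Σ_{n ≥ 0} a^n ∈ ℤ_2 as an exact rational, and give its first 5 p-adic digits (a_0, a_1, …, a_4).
Σ a^n = 1/(1 − a) = 1/221;  first 5 digits = (1, 0, 1, 0, 1)

v_2(a) = 2 ≥ 1, so the series converges in ℤ_2 to 1/(1 − a) = 1/(1 − (-220)) = 1/221. Expand this rational in ℤ_2: compute digits iteratively via d_i = x_i mod 2, x_{i+1} = (x_i − d_i)/2. The first 5 digits are (1, 0, 1, 0, 1).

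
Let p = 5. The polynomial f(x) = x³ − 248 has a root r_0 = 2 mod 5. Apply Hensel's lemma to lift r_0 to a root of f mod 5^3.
r_2 = 72 (mod 125)

Hensel: r_{i+1} = r_i − f(r_i)/f′(r_i) mod 5^{i+2}, where f′(x) = 3x². Iterate:
  r_0 = 2 (mod 5)
  r_1 = 22 (mod 25)
  r_2 = 72 (mod 125)
Final: r = 72 with f(r) ≡ 0 mod 5^3.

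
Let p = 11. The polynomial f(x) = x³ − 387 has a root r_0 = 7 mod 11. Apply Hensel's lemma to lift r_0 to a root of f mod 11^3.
r_2 = 986 (mod 1331)

Hensel: r_{i+1} = r_i − f(r_i)/f′(r_i) mod 11^{i+2}, where f′(x) = 3x². Iterate:
  r_0 = 7 (mod 11)
  r_1 = 18 (mod 121)
  r_2 = 986 (mod 1331)
Final: r = 986 with f(r) ≡ 0 mod 11^3.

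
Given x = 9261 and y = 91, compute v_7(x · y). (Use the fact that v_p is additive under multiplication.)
v_7(842751) = 4

v_p(x) = 3 (factor: 9261 = 7^3 · 27); v_p(y) = 1 (factor: 91 = 7^1 · 13). Additivity: v_p(xy) = v_p(x) + v_p(y) = 3 + 1 = 4. (Direct check: xy = 842751 = 7^4 · (351).)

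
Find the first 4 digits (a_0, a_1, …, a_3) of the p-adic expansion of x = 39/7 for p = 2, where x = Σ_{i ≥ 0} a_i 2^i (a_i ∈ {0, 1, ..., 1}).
(a_0, …, a_3) = (1, 0, 0, 0)

v_2(39/7) = 0 (numerator and denominator both coprime to 2), so x ∈ ℤ_2^×. Compute digits iteratively via a_i = x_i mod 2, x_{i+1} = (x_i − a_i)/2, with x_0 = x:
  x_0 = 39/7;  a_0 = 1;  x_1 = (x_0 − 1)/2 = 16/7
  x_1 = 16/7;  a_1 = 0;  x_2 = (x_1 − 0)/2 = 8/7
  x_2 = 8/7;  a_2 = 0;  x_3 = (x_2 − 0)/2 = 4/7
  x_3 = 4/7;  a_3 = 0;  x_4 = (x_3 − 0)/2 = 2/7
Digits: (1, 0, 0, 0).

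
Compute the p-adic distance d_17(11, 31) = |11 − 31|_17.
d_17(11, 31) = 1

Step 1 — x − y = 11 − 31 = -20. Step 2 — v_17(-20) = 0 (factor: -20 = −(17^0 · 20); the sign does not affect v_p). Step 3 — |x − y|_17 = 17^{0} = 1.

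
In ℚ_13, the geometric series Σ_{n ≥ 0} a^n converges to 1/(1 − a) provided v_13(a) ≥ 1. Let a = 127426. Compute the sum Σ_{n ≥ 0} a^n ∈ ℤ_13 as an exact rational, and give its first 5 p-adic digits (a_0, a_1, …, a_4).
Σ a^n = 1/(1 − a) = -1/127425;  first 5 digits = (1, 0, 0, 6, 4)

v_13(a) = 3 ≥ 1, so the series converges in ℤ_13 to 1/(1 − a) = 1/(1 − 127426) = -1/127425. Expand this rational in ℤ_13: compute digits iteratively via d_i = x_i mod 13, x_{i+1} = (x_i − d_i)/13. The first 5 digits are (1, 0, 0, 6, 4).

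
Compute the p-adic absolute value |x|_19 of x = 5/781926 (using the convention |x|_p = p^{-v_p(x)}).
|5/781926|_19 = 130321

Step 1 — compute v_19(x) by factoring powers of 19 out of the numerator and denominator: v_19(5/781926) = -4. Step 2 — apply |x|_p = p^{-v_p(x)} = 19^{4} = 130321.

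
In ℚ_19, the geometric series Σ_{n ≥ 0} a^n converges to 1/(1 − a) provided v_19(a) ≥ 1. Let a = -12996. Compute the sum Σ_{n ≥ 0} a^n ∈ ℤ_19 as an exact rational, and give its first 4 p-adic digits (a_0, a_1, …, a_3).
Σ a^n = 1/(1 − a) = 1/12997;  first 4 digits = (1, 0, 2, 17)

v_19(a) = 2 ≥ 1, so the series converges in ℤ_19 to 1/(1 − a) = 1/(1 − (-12996)) = 1/12997. Expand this rational in ℤ_19: compute digits iteratively via d_i = x_i mod 19, x_{i+1} = (x_i − d_i)/19. The first 4 digits are (1, 0, 2, 17).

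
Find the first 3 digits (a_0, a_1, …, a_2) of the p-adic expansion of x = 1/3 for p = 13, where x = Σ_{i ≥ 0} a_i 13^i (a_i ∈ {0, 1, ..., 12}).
(a_0, …, a_2) = (9, 8, 8)

v_13(1/3) = 0 (numerator and denominator both coprime to 13), so x ∈ ℤ_13^×. Compute digits iteratively via a_i = x_i mod 13, x_{i+1} = (x_i − a_i)/13, with x_0 = x:
  x_0 = 1/3;  a_0 = 9;  x_1 = (x_0 − 9)/13 = -2/3
  x_1 = -2/3;  a_1 = 8;  x_2 = (x_1 − 8)/13 = -2/3
  x_2 = -2/3;  a_2 = 8;  x_3 = (x_2 − 8)/13 = -2/3
Digits: (9, 8, 8).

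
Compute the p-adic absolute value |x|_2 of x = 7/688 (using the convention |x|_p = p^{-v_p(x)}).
|7/688|_2 = 16

Step 1 — compute v_2(x) by factoring powers of 2 out of the numerator and denominator: v_2(7/688) = -4. Step 2 — apply |x|_p = p^{-v_p(x)} = 2^{4} = 16.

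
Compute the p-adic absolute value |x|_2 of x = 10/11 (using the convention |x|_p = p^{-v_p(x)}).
|10/11|_2 = 1/2

Step 1 — compute v_2(x) by factoring powers of 2 out of the numerator and denominator: v_2(10/11) = 1. Step 2 — apply |x|_p = p^{-v_p(x)} = 2^{-1} = 1/2.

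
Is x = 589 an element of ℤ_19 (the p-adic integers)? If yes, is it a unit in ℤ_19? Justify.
x ∈ ℤ_19 but not a unit; v_19(x) = 1 > 0

ℤ_19 = {x ∈ ℚ_19 : v_19(x) ≥ 0} and ℤ_19^× = {x ∈ ℤ_19 : v_19(x) = 0}. Here v_19(589) = v_19(num) − v_19(den) = 1; compare against these criteria.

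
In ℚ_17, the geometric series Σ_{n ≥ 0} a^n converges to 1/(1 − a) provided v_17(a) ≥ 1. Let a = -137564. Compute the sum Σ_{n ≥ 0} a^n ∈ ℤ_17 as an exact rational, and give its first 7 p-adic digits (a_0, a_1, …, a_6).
Σ a^n = 1/(1 − a) = 1/137565;  first 7 digits = (1, 0, 0, 6, 15, 16, 1)

v_17(a) = 3 ≥ 1, so the series converges in ℤ_17 to 1/(1 − a) = 1/(1 − (-137564)) = 1/137565. Expand this rational in ℤ_17: compute digits iteratively via d_i = x_i mod 17, x_{i+1} = (x_i − d_i)/17. The first 7 digits are (1, 0, 0, 6, 15, 16, 1).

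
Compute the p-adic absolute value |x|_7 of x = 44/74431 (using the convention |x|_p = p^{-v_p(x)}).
|44/74431|_7 = 2401

Step 1 — compute v_7(x) by factoring powers of 7 out of the numerator and denominator: v_7(44/74431) = -4. Step 2 — apply |x|_p = p^{-v_p(x)} = 7^{4} = 2401.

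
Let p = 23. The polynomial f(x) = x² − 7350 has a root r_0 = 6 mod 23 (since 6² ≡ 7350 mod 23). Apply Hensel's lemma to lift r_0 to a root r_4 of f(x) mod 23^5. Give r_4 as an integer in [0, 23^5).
r_4 = 3868928 (mod 6436343)

Hensel's recurrence: r_{i+1} = r_i − f(r_i)·(f′(r_i))^{-1} mod 23^{i+2}, with f′(x) = 2x. Iterate:
  r_0 = 6 (mod 23)
  r_1 = 351 (mod 529)
  r_2 = 11989 (mod 12167)
  r_3 = 230995 (mod 279841)
  r_4 = 3868928 (mod 6436343)
Final: r_4 = 3868928, and one checks f(r_4) ≡ 0 mod 23^5.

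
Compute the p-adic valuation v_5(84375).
v_5(84375) = 5

v_5(n) is the largest exponent k such that 5^k divides n. Factor out: 84375 = 5^5 · 27. (Sign doesn't affect v_p.) So v_5(84375) = 5.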